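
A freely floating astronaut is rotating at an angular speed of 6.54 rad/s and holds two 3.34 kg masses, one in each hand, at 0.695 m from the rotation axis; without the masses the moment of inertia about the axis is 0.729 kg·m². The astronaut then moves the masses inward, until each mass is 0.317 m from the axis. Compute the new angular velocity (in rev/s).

With no external torque about the axis, L is conserved: I₁ω₁ = I₂ω₂.
I₁ = 0.729 + 2(3.34)(0.695)² = 3.956 kg·m²; I₂ = 0.729 + 2(3.34)(0.317)² = 1.400 kg·m².
ω₂ = I₁ω₁ / I₂ = (3.956)(6.54 rad/s) / (1.400) = 18.47 rad/s = 2.940 rev/s.

ω₂ ≈ 2.94 rev/s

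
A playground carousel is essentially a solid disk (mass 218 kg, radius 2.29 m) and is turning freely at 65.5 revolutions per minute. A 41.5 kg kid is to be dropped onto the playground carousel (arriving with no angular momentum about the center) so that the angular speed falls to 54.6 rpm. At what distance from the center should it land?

r ≈ 1.66 m

The added mass arrives with no angular momentum about the center, and any external torque about the center is negligible, so the system's angular momentum is conserved.
I_p = ½(218)(2.29)² = 571.6 kg·m².
I_p ω_i = (I_p + m r²) ω_f ⇒ m r² = I_p(ω_i/ω_f − 1) = 571.6(65.5/54.6 − 1) = 114.1 kg·m².
r = √(114.1/41.5) = 1.658 m.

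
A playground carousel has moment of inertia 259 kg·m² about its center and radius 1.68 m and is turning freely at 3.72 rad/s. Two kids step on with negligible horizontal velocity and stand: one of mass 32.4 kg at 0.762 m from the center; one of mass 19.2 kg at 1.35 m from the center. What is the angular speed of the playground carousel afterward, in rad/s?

ω_f ≈ 3.08 rad/s

No external torque acts about the center; L_before = L_after.
Added inertia Σmr² = (32.4)(0.762)² + (19.2)(1.35)² = 53.80 kg·m²; I_f = 259.0 + 53.80 = 312.8 kg·m².
ω_f = I_p ω_i / I_f = (259.0)(3.72) / 312.8 = 3.080 rad/s.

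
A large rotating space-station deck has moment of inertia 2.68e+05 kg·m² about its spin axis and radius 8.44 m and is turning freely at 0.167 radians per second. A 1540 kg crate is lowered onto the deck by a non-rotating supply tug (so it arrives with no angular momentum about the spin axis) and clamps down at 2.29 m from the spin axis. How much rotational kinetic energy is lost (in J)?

The added mass arrives with no angular momentum about the spin axis, and any external torque about the spin axis is negligible, so the system's angular momentum is conserved.
Added inertia Σmr² = (1540)(2.29)² = 8076 kg·m²; I_f = 2.680e+05 + 8076 = 2.761e+05 kg·m².
ω_f = I_p ω_i / I_f = (2.680e+05)(0.167) / 2.761e+05 = 0.1621 rad/s.
KE_i = ½(2.680e+05)(0.1670 rad/s)² = 3737 J; KE_f = ½(2.761e+05)(0.1621)² = 3628 J.

energy lost ≈ 109 J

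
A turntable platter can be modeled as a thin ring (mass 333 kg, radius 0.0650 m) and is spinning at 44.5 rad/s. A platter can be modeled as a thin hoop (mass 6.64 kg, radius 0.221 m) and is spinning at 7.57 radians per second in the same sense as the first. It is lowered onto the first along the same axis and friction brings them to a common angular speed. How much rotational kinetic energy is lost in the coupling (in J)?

No external torque acts about the common axis, so total angular momentum is conserved.
Moments of inertia: I_A = (333)(0.0650)² = 1.407 kg·m²; I_B = (6.64)(0.221)² = 0.3243 kg·m².
Taking A's sense as positive: L = (1.407)(44.5) + (0.3243)(7.57) = 65.06 kg·m²·rad/s.
Combined I = 1.407 + 0.3243 = 1.731 kg·m².
ω_f = L / I = 65.06 / 1.731 = 37.58 rad/s.
KE_i = ½ΣIω² = 1402 J; KE_f = ½(1.731)(37.58)² = 1223 J.

ΔKE lost ≈ 180 J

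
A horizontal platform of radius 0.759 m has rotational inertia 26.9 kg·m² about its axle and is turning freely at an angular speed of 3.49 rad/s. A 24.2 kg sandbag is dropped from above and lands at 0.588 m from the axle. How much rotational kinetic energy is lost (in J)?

No external torque acts about the axle; L_before = L_after.
Added inertia Σmr² = (24.2)(0.588)² = 8.367 kg·m²; I_f = 26.90 + 8.367 = 35.27 kg·m².
ω_f = I_p ω_i / I_f = (26.90)(3.49) / 35.27 = 2.662 rad/s.
KE_i = ½(26.90)(3.490 rad/s)² = 163.8 J; KE_f = ½(35.27)(2.662)² = 125.0 J.

energy lost ≈ 38.9 J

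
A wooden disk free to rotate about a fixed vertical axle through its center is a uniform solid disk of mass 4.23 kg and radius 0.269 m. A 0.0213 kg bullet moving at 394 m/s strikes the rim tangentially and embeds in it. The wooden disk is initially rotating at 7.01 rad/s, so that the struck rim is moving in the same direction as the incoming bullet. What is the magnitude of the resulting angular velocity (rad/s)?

About the axle the impulsive forces during the collision are internal, so angular momentum about that axis is conserved.
I_p = ½(4.23)(0.269)² = 0.1530 kg·m². Taking the sense of the bullet's angular momentum as positive, L_{bullet} = m v R = (0.0213)(394)(0.269) = 2.258 kg·m²/s.
L_i = +I_p ω_p + m v R = +(0.1530)(7.01) + 2.258 = 3.330 kg·m²/s.
After sticking, I_f = I_p + m R² = 0.1530 + (0.0213)(0.269)² = 0.1546 kg·m².
ω_f = L_i / I_f = 3.330 / 0.1546 = 21.54 rad/s.

|ω_f| ≈ 21.5 rad/s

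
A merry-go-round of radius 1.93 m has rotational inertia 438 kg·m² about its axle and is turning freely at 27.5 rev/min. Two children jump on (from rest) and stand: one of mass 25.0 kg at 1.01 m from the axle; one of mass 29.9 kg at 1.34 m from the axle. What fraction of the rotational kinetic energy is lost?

fraction ≈ 0.153

No external torque acts about the axle; L_before = L_after.
Added inertia Σmr² = (25.0)(1.01)² + (29.9)(1.34)² = 79.19 kg·m²; I_f = 438.0 + 79.19 = 517.2 kg·m².
ω_f = I_p ω_i / I_f = (438.0)(27.5) / 517.2 = 23.29 rpm.
KE_i = ½(438.0)(2.880 rad/s)² = 1816 J; KE_f = ½(517.2)(2.439)² = 1538 J.
Fraction lost = 0.1531.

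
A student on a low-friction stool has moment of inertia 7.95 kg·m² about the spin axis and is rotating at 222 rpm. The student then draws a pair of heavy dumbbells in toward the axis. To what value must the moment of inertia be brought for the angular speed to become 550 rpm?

Angular momentum about the spin axis is conserved since the torque about it is zero.
I₂ = I₁ω₁ / ω₂ = (7.95)(222) / (550) = 3.209 kg·m².

I₂ ≈ 3.21 kg·m²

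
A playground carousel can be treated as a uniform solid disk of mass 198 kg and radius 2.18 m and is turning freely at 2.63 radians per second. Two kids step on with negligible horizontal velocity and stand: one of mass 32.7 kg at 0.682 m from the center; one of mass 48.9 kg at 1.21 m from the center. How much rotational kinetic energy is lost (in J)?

The added mass arrives with no angular momentum about the center, and any external torque about the center is negligible, so the system's angular momentum is conserved.
I_p = ½(198)(2.18)² = 470.5 kg·m².
Added inertia Σmr² = (32.7)(0.682)² + (48.9)(1.21)² = 86.80 kg·m²; I_f = 470.5 + 86.80 = 557.3 kg·m².
ω_f = I_p ω_i / I_f = (470.5)(2.63) / 557.3 = 2.220 rad/s.
KE_i = ½(470.5)(2.630 rad/s)² = 1627 J; KE_f = ½(557.3)(2.220)² = 1374 J.

energy lost ≈ 253 J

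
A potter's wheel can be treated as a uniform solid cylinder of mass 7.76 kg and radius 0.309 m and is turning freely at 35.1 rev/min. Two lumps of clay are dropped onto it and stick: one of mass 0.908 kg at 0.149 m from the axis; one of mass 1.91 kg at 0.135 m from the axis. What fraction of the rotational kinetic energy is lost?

No external torque acts about the axis; L_before = L_after.
I_p = ½(7.76)(0.309)² = 0.3705 kg·m².
Added inertia Σmr² = (0.908)(0.149)² + (1.91)(0.135)² = 0.05497 kg·m²; I_f = 0.3705 + 0.05497 = 0.4254 kg·m².
ω_f = I_p ω_i / I_f = (0.3705)(35.1) / 0.4254 = 30.56 rpm.
KE_i = ½(0.3705)(3.676 rad/s)² = 2.503 J; KE_f = ½(0.4254)(3.201)² = 2.179 J.
Fraction lost = 0.1292.

fraction ≈ 0.129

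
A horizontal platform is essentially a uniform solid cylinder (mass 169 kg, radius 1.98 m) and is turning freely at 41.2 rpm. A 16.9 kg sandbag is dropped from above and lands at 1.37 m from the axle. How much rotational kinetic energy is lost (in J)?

energy lost ≈ 269 J

No external torque acts about the axle; L_before = L_after.
I_p = ½(169)(1.98)² = 331.3 kg·m².
Added inertia Σmr² = (16.9)(1.37)² = 31.72 kg·m²; I_f = 331.3 + 31.72 = 363.0 kg·m².
ω_f = I_p ω_i / I_f = (331.3)(41.2) / 363.0 = 37.60 rpm.
KE_i = ½(331.3)(4.314 rad/s)² = 3083 J; KE_f = ½(363.0)(3.937)² = 2814 J.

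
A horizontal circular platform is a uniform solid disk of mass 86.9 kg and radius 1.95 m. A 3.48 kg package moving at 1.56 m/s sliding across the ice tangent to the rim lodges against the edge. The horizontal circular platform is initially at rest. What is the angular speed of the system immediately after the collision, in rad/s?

|ω_f| ≈ 0.0593 rad/s

About the central axle the impulsive forces during the collision are internal, so angular momentum about that axis is conserved.
I_p = ½(86.9)(1.95)² = 165.2 kg·m². Taking the sense of the package's angular momentum as positive, L_{package} = m v R = (3.48)(1.56)(1.95) = 10.59 kg·m²/s.
L_i = 0 + 10.59 = 10.59 kg·m²/s.
After sticking, I_f = I_p + m R² = 165.2 + (3.48)(1.95)² = 178.5 kg·m².
ω_f = L_i / I_f = 10.59 / 178.5 = 0.05932 rad/s.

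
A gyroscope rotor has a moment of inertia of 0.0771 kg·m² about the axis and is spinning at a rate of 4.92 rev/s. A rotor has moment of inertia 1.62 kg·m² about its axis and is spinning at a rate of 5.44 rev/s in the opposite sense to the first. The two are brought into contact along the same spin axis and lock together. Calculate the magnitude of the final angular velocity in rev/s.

|ω_f| ≈ 4.97 rev/s

The coupling torques are internal; angular momentum about the shared axis is conserved.
Taking A's sense as positive: L = (0.07710)(4.92) − (1.620)(5.44) = -8.433 kg·m²·rev/s.
Combined I = 0.07710 + 1.620 = 1.697 kg·m².
ω_f = L / I = -8.433 / 1.697 = -4.969 rev/s.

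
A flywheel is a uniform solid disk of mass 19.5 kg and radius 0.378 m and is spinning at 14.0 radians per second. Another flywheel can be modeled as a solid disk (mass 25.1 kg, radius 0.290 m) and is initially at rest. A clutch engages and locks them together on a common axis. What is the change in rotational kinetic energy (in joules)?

ΔKE ≈ -58.8 J

No external torque acts about the common axis, so total angular momentum is conserved.
Moments of inertia: I_A = ½(19.5)(0.378)² = 1.393 kg·m²; I_B = ½(25.1)(0.290)² = 1.055 kg·m².
Taking A's sense as positive: L = (1.393)(14.0) = 19.50 kg·m²·rad/s.
Combined I = 1.393 + 1.055 = 2.449 kg·m².
ω_f = L / I = 19.50 / 2.449 = 7.965 rad/s.
KE_i = ½ΣIω² = 136.5 J; KE_f = ½(2.449)(7.965)² = 77.68 J.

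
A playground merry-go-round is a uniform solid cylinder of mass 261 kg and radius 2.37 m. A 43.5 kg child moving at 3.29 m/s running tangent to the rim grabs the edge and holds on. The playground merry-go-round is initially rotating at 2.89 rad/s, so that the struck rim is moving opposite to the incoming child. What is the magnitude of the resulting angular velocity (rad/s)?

About the axle the impulsive forces during the collision are internal, so angular momentum about that axis is conserved.
I_p = ½(261)(2.37)² = 733.0 kg·m². Taking the sense of the child's angular momentum as positive, L_{child} = m v R = (43.5)(3.29)(2.37) = 339.2 kg·m²/s.
L_i = −I_p ω_p + m v R = −(733.0)(2.89) + 339.2 = -1779 kg·m²/s.
After sticking, I_f = I_p + m R² = 733.0 + (43.5)(2.37)² = 977.3 kg·m².
ω_f = L_i / I_f = -1779 / 977.3 = -1.820 rad/s.

|ω_f| ≈ 1.82 rad/s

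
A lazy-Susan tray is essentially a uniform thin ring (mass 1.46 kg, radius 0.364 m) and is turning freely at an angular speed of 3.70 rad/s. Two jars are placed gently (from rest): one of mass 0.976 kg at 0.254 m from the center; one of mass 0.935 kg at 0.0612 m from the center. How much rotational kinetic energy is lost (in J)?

energy lost ≈ 0.339 J

The added mass arrives with no angular momentum about the center, and any external torque about the center is negligible, so the system's angular momentum is conserved.
I_p = (1.46)(0.364)² = 0.1934 kg·m².
Added inertia Σmr² = (0.976)(0.254)² + (0.935)(0.0612)² = 0.06647 kg·m²; I_f = 0.1934 + 0.06647 = 0.2599 kg·m².
ω_f = I_p ω_i / I_f = (0.1934)(3.70) / 0.2599 = 2.754 rad/s.
KE_i = ½(0.1934)(3.700 rad/s)² = 1.324 J; KE_f = ½(0.2599)(2.754)² = 0.9855 J.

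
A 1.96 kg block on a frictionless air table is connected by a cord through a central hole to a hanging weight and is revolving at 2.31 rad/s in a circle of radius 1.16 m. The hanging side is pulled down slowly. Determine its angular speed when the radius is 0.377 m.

No torque about the axis ⇒ m r₁² ω₁ = m r₂² ω₂.
ω₂ = ω₁ (r₁/r₂)² = (2.31)(1.16/0.377)² = 21.87 rad/s.

ω₂ ≈ 21.9 rad/s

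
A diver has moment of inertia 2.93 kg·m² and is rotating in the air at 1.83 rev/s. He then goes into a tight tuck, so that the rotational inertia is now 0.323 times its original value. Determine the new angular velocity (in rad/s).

ω₂ ≈ 35.6 rad/s

No external torque acts about the spin axis, so angular momentum is conserved.
I₂ = 0.323 × 2.93 = 0.9464 kg·m².
ω₂ = I₁ω₁ / I₂ = (2.930)(1.83 rev/s) / (0.9464) = 5.666 rev/s = 35.60 rad/s.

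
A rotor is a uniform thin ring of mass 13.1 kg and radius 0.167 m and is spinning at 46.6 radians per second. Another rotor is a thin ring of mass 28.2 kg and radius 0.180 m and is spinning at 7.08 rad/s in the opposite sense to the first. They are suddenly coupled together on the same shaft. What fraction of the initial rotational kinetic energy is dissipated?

The coupling torques are internal; angular momentum about the shared axis is conserved.
Moments of inertia: I_A = (13.1)(0.167)² = 0.3653 kg·m²; I_B = (28.2)(0.180)² = 0.9137 kg·m².
Taking A's sense as positive: L = (0.3653)(46.6) − (0.9137)(7.08) = 10.56 kg·m²·rad/s.
Combined I = 0.3653 + 0.9137 = 1.279 kg·m².
ω_f = L / I = 10.56 / 1.279 = 8.253 rad/s.
KE_i = ½ΣIω² = 419.6 J; KE_f = ½(1.279)(8.253)² = 43.56 J.
Fraction dissipated = (KE_i − KE_f)/KE_i = 0.8962.

fraction ≈ 0.896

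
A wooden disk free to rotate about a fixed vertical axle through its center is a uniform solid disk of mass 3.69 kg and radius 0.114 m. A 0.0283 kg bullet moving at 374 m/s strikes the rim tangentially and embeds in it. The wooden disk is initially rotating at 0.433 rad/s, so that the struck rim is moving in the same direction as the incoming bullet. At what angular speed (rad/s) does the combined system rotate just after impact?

|ω_f| ≈ 50.0 rad/s

The axle reaction passes through the axle and exerts no torque about it; angular momentum about the axle is conserved through the impact.
I_p = ½(3.69)(0.114)² = 0.02398 kg·m². Taking the sense of the bullet's angular momentum as positive, L_{bullet} = m v R = (0.0283)(374)(0.114) = 1.207 kg·m²/s.
L_i = +I_p ω_p + m v R = +(0.02398)(0.433) + 1.207 = 1.217 kg·m²/s.
After sticking, I_f = I_p + m R² = 0.02398 + (0.0283)(0.114)² = 0.02435 kg·m².
ω_f = L_i / I_f = 1.217 / 0.02435 = 49.99 rad/s.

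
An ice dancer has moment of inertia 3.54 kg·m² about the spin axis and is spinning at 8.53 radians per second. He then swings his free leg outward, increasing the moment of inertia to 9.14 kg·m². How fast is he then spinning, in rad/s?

No external torque acts about the spin axis, so angular momentum is conserved.
ω₂ = I₁ω₁ / I₂ = (3.540)(8.53 rad/s) / (9.140) = 3.304 rad/s.

ω₂ ≈ 3.30 rad/s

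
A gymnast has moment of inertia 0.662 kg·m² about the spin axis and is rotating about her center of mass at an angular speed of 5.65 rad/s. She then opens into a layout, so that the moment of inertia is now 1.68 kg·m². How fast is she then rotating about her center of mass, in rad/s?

ω₂ ≈ 2.23 rad/s

No external torque acts about the spin axis, so angular momentum is conserved.
ω₂ = I₁ω₁ / I₂ = (0.6620)(5.65 rad/s) / (1.680) = 2.226 rad/s.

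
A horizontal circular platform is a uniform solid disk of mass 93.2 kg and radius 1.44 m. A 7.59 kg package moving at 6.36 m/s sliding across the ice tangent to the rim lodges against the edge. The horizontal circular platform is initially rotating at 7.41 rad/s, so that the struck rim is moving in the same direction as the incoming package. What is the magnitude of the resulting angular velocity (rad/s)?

|ω_f| ≈ 6.99 rad/s

The axle reaction passes through the central axle and exerts no torque about it; angular momentum about the central axle is conserved through the impact.
I_p = ½(93.2)(1.44)² = 96.63 kg·m². Taking the sense of the package's angular momentum as positive, L_{package} = m v R = (7.59)(6.36)(1.44) = 69.51 kg·m²/s.
L_i = +I_p ω_p + m v R = +(96.63)(7.41) + 69.51 = 785.5 kg·m²/s.
After sticking, I_f = I_p + m R² = 96.63 + (7.59)(1.44)² = 112.4 kg·m².
ω_f = L_i / I_f = 785.5 / 112.4 = 6.991 rad/s.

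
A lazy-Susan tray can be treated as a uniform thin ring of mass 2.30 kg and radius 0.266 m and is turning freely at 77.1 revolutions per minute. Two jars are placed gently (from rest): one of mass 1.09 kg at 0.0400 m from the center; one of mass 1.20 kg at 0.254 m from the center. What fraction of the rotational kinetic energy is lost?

No external torque acts about the center; L_before = L_after.
I_p = (2.30)(0.266)² = 0.1627 kg·m².
Added inertia Σmr² = (1.09)(0.0400)² + (1.20)(0.254)² = 0.07916 kg·m²; I_f = 0.1627 + 0.07916 = 0.2419 kg·m².
ω_f = I_p ω_i / I_f = (0.1627)(77.1) / 0.2419 = 51.87 rpm.
KE_i = ½(0.1627)(8.074 rad/s)² = 5.304 J; KE_f = ½(0.2419)(5.432)² = 3.568 J.
Fraction lost = 0.3273.

fraction ≈ 0.327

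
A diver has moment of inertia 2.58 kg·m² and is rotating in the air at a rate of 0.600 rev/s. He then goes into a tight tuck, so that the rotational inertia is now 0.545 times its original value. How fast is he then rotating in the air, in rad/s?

Angular momentum about the spin axis is conserved since the torque about it is zero.
I₂ = 0.545 × 2.58 = 1.406 kg·m².
ω₂ = I₁ω₁ / I₂ = (2.580)(0.600 rev/s) / (1.406) = 1.101 rev/s = 6.917 rad/s.

ω₂ ≈ 6.92 rad/s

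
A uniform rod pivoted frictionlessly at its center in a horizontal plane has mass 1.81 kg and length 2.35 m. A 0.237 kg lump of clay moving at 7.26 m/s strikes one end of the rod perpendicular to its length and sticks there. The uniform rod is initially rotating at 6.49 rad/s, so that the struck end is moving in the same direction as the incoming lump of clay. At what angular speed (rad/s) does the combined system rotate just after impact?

About the pivot the impulsive forces during the collision are internal, so angular momentum about that axis is conserved.
I_p = (1/12)(1.81)(2.35)² = 0.8330 kg·m². Taking the sense of the lump of clay's angular momentum as positive, L_{lump} = m v R = (0.237)(7.26)(2.35/2) = 2.022 kg·m²/s.
L_i = +I_p ω_p + m v R = +(0.8330)(6.49) + 2.022 = 7.428 kg·m²/s.
After sticking, I_f = I_p + m R² = 0.8330 + (0.237)(2.35/2)² = 1.160 kg·m².
ω_f = L_i / I_f = 7.428 / 1.160 = 6.402 rad/s.

|ω_f| ≈ 6.40 rad/s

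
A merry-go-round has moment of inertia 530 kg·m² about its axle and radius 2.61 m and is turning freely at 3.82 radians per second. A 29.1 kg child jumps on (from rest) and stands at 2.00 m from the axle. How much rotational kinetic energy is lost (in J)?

The added mass arrives with no angular momentum about the axle, and any external torque about the axle is negligible, so the system's angular momentum is conserved.
Added inertia Σmr² = (29.1)(2.00)² = 116.4 kg·m²; I_f = 530.0 + 116.4 = 646.4 kg·m².
ω_f = I_p ω_i / I_f = (530.0)(3.82) / 646.4 = 3.132 rad/s.
KE_i = ½(530.0)(3.820 rad/s)² = 3867 J; KE_f = ½(646.4)(3.132)² = 3171 J.

energy lost ≈ 696 J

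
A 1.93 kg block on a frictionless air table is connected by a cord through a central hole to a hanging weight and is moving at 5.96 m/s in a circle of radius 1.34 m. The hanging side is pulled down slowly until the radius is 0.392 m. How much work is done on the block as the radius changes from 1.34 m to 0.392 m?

The only horizontal force on the mass is along the cord (radial), so it exerts no torque about the hole and angular momentum m v r is conserved.
v₂ = v₁ r₁ / r₂ = (5.96)(1.34) / (0.392) = 20.37 m/s.
W = ΔKE = ½m(v₂² − v₁²) = 366.3 J.

W ≈ 366 J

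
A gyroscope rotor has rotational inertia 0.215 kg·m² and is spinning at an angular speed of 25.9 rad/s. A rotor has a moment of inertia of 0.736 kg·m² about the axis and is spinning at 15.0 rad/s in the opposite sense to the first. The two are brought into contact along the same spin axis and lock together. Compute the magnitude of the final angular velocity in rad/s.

The coupling torques are internal; angular momentum about the shared axis is conserved.
Taking A's sense as positive: L = (0.2150)(25.9) − (0.7360)(15.0) = -5.471 kg·m²·rad/s.
Combined I = 0.2150 + 0.7360 = 0.9510 kg·m².
ω_f = L / I = -5.471 / 0.9510 = -5.753 rad/s.

|ω_f| ≈ 5.75 rad/s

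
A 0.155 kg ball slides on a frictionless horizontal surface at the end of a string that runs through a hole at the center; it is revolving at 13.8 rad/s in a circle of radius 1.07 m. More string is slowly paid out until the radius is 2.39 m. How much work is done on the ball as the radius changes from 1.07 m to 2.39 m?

W ≈ -13.5 J

The constraining force is radial, so m r² ω about the center is conserved.
ω₂ = ω₁ (r₁/r₂)² = (13.8)(1.07/2.39)² = 2.766 rad/s.
W = ΔKE = ½m(v₂² − v₁²) = -13.51 J.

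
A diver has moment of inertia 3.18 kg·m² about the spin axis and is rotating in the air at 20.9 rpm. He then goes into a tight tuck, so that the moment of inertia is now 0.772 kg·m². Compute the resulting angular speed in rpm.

With no external torque about the axis, L is conserved: I₁ω₁ = I₂ω₂.
ω₂ = I₁ω₁ / I₂ = (3.180)(20.9 rpm) / (0.7720) = 86.09 rpm.

ω₂ ≈ 86.1 rpm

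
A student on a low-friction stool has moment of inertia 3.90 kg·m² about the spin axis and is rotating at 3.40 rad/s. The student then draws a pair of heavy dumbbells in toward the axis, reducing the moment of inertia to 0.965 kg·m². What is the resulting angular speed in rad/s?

ω₂ ≈ 13.7 rad/s

With no external torque about the axis, L is conserved: I₁ω₁ = I₂ω₂.
ω₂ = I₁ω₁ / I₂ = (3.900)(3.40 rad/s) / (0.9650) = 13.74 rad/s.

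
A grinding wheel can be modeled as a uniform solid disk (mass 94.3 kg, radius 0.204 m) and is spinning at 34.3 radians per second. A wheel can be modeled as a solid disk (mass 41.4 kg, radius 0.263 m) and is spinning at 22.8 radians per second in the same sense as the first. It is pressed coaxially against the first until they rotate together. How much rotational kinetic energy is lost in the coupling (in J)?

ΔKE lost ≈ 54.7 J

The coupling torques are internal; angular momentum about the shared axis is conserved.
Moments of inertia: I_A = ½(94.3)(0.204)² = 1.962 kg·m²; I_B = ½(41.4)(0.263)² = 1.432 kg·m².
Taking A's sense as positive: L = (1.962)(34.3) + (1.432)(22.8) = 99.95 kg·m²·rad/s.
Combined I = 1.962 + 1.432 = 3.394 kg·m².
ω_f = L / I = 99.95 / 3.394 = 29.45 rad/s.
KE_i = ½ΣIω² = 1526 J; KE_f = ½(3.394)(29.45)² = 1472 J.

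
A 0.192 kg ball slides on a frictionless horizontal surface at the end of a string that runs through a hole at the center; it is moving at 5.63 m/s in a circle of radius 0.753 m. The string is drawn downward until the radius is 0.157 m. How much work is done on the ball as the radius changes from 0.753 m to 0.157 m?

Central (radial) force ⇒ zero torque about the center ⇒ m v r is constant.
v₂ = v₁ r₁ / r₂ = (5.63)(0.753) / (0.157) = 27.00 m/s.
W = ΔKE = ½m(v₂² − v₁²) = 66.95 J.

W ≈ 67.0 J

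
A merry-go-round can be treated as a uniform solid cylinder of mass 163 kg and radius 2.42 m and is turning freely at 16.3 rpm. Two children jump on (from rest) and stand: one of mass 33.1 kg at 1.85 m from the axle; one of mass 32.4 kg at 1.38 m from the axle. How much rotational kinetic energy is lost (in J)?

No external torque acts about the axle; L_before = L_after.
I_p = ½(163)(2.42)² = 477.3 kg·m².
Added inertia Σmr² = (33.1)(1.85)² + (32.4)(1.38)² = 175.0 kg·m²; I_f = 477.3 + 175.0 = 652.3 kg·m².
ω_f = I_p ω_i / I_f = (477.3)(16.3) / 652.3 = 11.93 rpm.
KE_i = ½(477.3)(1.707 rad/s)² = 695.3 J; KE_f = ½(652.3)(1.249)² = 508.8 J.

energy lost ≈ 187 J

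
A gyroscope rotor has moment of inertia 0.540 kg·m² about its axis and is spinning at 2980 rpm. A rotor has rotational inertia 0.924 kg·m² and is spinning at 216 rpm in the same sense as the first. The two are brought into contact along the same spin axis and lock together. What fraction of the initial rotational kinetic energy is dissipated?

The coupling torques are internal; angular momentum about the shared axis is conserved.
Taking A's sense as positive: L = (0.5400)(2980) + (0.9240)(216) = 1809 kg·m²·rpm.
Combined I = 0.5400 + 0.9240 = 1.464 kg·m².
ω_f = L / I = 1809 / 1.464 = 1236 rpm.
KE_i = ½ΣIω² = 26530 J; KE_f = ½(1.464)(129.4)² = 12250 J.
Fraction dissipated = (KE_i − KE_f)/KE_i = 0.5381.

fraction ≈ 0.538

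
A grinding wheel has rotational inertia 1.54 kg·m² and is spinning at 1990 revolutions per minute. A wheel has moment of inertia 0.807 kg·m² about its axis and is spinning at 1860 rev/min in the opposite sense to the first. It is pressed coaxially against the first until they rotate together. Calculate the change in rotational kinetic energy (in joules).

ΔKE ≈ -43000 J

The coupling torques are internal; angular momentum about the shared axis is conserved.
Taking A's sense as positive: L = (1.540)(1990) − (0.8070)(1860) = 1564 kg·m²·rpm.
Combined I = 1.540 + 0.8070 = 2.347 kg·m².
ω_f = L / I = 1564 / 2.347 = 666.2 rpm.
KE_i = ½ΣIω² = 48750 J; KE_f = ½(2.347)(69.76)² = 5712 J.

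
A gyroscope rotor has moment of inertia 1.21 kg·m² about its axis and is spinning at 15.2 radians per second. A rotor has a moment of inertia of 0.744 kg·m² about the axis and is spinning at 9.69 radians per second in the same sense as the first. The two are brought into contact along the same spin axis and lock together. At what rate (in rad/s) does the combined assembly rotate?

|ω_f| ≈ 13.1 rad/s

No external torque acts about the common axis, so total angular momentum is conserved.
Taking A's sense as positive: L = (1.210)(15.2) + (0.7440)(9.69) = 25.60 kg·m²·rad/s.
Combined I = 1.210 + 0.7440 = 1.954 kg·m².
ω_f = L / I = 25.60 / 1.954 = 13.10 rad/s.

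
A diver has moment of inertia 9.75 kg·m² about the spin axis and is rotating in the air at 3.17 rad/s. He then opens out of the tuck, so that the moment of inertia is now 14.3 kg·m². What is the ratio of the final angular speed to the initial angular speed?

Angular momentum about the spin axis is conserved since the torque about it is zero.
ω₂/ω₁ = I₁/I₂ = 9.750 / 14.30 = 0.6818.

ω₂/ω₁ ≈ 0.682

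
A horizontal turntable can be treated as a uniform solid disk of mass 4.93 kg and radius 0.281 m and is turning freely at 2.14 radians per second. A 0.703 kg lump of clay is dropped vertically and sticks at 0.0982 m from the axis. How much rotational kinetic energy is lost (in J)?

energy lost ≈ 0.0150 J

No external torque acts about the axis; L_before = L_after.
I_p = ½(4.93)(0.281)² = 0.1946 kg·m².
Added inertia Σmr² = (0.703)(0.0982)² = 0.006779 kg·m²; I_f = 0.1946 + 0.006779 = 0.2014 kg·m².
ω_f = I_p ω_i / I_f = (0.1946)(2.14) / 0.2014 = 2.068 rad/s.
KE_i = ½(0.1946)(2.140 rad/s)² = 0.4457 J; KE_f = ½(0.2014)(2.068)² = 0.4307 J.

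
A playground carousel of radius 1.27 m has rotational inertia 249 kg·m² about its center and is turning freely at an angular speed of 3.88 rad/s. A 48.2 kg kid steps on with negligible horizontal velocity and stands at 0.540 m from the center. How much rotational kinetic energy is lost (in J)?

No external torque acts about the center; L_before = L_after.
Added inertia Σmr² = (48.2)(0.540)² = 14.06 kg·m²; I_f = 249.0 + 14.06 = 263.1 kg·m².
ω_f = I_p ω_i / I_f = (249.0)(3.88) / 263.1 = 3.673 rad/s.
KE_i = ½(249.0)(3.880 rad/s)² = 1874 J; KE_f = ½(263.1)(3.673)² = 1774 J.

energy lost ≈ 100 J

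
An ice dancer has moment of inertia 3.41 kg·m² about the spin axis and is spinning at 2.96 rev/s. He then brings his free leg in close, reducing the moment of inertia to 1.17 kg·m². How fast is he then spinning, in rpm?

No external torque acts about the spin axis, so angular momentum is conserved.
ω₂ = I₁ω₁ / I₂ = (3.410)(2.96 rev/s) / (1.170) = 8.627 rev/s = 517.6 rpm.

ω₂ ≈ 518 rpm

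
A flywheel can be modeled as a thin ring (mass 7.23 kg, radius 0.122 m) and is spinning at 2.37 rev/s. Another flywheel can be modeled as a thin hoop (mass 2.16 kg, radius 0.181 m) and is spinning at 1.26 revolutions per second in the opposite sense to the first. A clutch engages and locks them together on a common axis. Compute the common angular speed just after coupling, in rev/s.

|ω_f| ≈ 0.930 rev/s

The coupling torques are internal; angular momentum about the shared axis is conserved.
Moments of inertia: I_A = (7.23)(0.122)² = 0.1076 kg·m²; I_B = (2.16)(0.181)² = 0.07076 kg·m².
Taking A's sense as positive: L = (0.1076)(2.37) − (0.07076)(1.26) = 0.1659 kg·m²·rev/s.
Combined I = 0.1076 + 0.07076 = 0.1784 kg·m².
ω_f = L / I = 0.1659 / 0.1784 = 0.9299 rev/s.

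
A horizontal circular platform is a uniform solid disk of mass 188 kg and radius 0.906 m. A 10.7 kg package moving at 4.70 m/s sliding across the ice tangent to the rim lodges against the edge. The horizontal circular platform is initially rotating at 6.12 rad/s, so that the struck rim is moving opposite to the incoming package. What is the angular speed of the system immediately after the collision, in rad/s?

|ω_f| ≈ 4.96 rad/s

The axle reaction passes through the central axle and exerts no torque about it; angular momentum about the central axle is conserved through the impact.
I_p = ½(188)(0.906)² = 77.16 kg·m². Taking the sense of the package's angular momentum as positive, L_{package} = m v R = (10.7)(4.70)(0.906) = 45.56 kg·m²/s.
L_i = −I_p ω_p + m v R = −(77.16)(6.12) + 45.56 = -426.6 kg·m²/s.
After sticking, I_f = I_p + m R² = 77.16 + (10.7)(0.906)² = 85.94 kg·m².
ω_f = L_i / I_f = -426.6 / 85.94 = -4.964 rad/s.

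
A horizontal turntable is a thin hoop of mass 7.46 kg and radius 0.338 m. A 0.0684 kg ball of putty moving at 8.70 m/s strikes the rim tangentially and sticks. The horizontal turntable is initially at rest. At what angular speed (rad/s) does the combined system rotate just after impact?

About the axle the impulsive forces during the collision are internal, so angular momentum about that axis is conserved.
I_p = (7.46)(0.338)² = 0.8523 kg·m². Taking the sense of the ball of putty's angular momentum as positive, L_{ball} = m v R = (0.0684)(8.70)(0.338) = 0.2011 kg·m²/s.
L_i = 0 + 0.2011 = 0.2011 kg·m²/s.
After sticking, I_f = I_p + m R² = 0.8523 + (0.0684)(0.338)² = 0.8601 kg·m².
ω_f = L_i / I_f = 0.2011 / 0.8601 = 0.2339 rad/s.

|ω_f| ≈ 0.234 rad/s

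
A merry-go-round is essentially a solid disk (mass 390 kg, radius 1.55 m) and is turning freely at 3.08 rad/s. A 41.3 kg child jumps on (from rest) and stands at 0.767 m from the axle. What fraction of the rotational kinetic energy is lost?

fraction ≈ 0.0493

The added mass arrives with no angular momentum about the axle, and any external torque about the axle is negligible, so the system's angular momentum is conserved.
I_p = ½(390)(1.55)² = 468.5 kg·m².
Added inertia Σmr² = (41.3)(0.767)² = 24.30 kg·m²; I_f = 468.5 + 24.30 = 492.8 kg·m².
ω_f = I_p ω_i / I_f = (468.5)(3.08) / 492.8 = 2.928 rad/s.
KE_i = ½(468.5)(3.080 rad/s)² = 2222 J; KE_f = ½(492.8)(2.928)² = 2113 J.
Fraction lost = 0.04930.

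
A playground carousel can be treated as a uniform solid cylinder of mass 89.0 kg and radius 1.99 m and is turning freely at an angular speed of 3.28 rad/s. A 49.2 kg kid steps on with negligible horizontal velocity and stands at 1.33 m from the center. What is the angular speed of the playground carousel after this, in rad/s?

ω_f ≈ 2.20 rad/s

No external torque acts about the center; L_before = L_after.
I_p = ½(89.0)(1.99)² = 176.2 kg·m².
Added inertia Σmr² = (49.2)(1.33)² = 87.03 kg·m²; I_f = 176.2 + 87.03 = 263.3 kg·m².
ω_f = I_p ω_i / I_f = (176.2)(3.28) / 263.3 = 2.196 rad/s.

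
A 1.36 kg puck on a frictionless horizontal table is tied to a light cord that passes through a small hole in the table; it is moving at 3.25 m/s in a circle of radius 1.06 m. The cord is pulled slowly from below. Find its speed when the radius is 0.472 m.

Central (radial) force ⇒ zero torque about the center ⇒ m v r is constant.
v₂ = v₁ r₁ / r₂ = (3.25)(1.06) / (0.472) = 7.299 m/s.

v₂ ≈ 7.30 m/s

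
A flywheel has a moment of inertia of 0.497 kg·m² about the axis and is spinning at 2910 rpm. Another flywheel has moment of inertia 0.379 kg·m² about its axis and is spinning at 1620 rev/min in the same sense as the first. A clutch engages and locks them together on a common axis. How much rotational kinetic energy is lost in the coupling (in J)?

The coupling torques are internal; angular momentum about the shared axis is conserved.
Taking A's sense as positive: L = (0.4970)(2910) + (0.3790)(1620) = 2060 kg·m²·rpm.
Combined I = 0.4970 + 0.3790 = 0.8760 kg·m².
ω_f = L / I = 2060 / 0.8760 = 2352 rpm.
KE_i = ½ΣIω² = 28530 J; KE_f = ½(0.8760)(246.3)² = 26570 J.

ΔKE lost ≈ 1960 J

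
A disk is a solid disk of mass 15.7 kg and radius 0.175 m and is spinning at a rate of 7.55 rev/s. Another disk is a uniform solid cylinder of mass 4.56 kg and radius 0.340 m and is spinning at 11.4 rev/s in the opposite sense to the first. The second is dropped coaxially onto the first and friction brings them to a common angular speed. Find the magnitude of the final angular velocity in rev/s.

|ω_f| ≈ 2.36 rev/s

The coupling torques are internal; angular momentum about the shared axis is conserved.
Moments of inertia: I_A = ½(15.7)(0.175)² = 0.2404 kg·m²; I_B = ½(4.56)(0.340)² = 0.2636 kg·m².
Taking A's sense as positive: L = (0.2404)(7.55) − (0.2636)(11.4) = -1.190 kg·m²·rev/s.
Combined I = 0.2404 + 0.2636 = 0.5040 kg·m².
ω_f = L / I = -1.190 / 0.5040 = -2.360 rev/s.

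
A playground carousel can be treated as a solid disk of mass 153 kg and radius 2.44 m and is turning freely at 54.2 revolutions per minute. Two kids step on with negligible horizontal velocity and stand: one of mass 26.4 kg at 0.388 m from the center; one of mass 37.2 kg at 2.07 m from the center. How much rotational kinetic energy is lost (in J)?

No external torque acts about the center; L_before = L_after.
I_p = ½(153)(2.44)² = 455.5 kg·m².
Added inertia Σmr² = (26.4)(0.388)² + (37.2)(2.07)² = 163.4 kg·m²; I_f = 455.5 + 163.4 = 618.8 kg·m².
ω_f = I_p ω_i / I_f = (455.5)(54.2) / 618.8 = 39.89 rpm.
KE_i = ½(455.5)(5.676 rad/s)² = 7336 J; KE_f = ½(618.8)(4.177)² = 5399 J.

energy lost ≈ 1940 J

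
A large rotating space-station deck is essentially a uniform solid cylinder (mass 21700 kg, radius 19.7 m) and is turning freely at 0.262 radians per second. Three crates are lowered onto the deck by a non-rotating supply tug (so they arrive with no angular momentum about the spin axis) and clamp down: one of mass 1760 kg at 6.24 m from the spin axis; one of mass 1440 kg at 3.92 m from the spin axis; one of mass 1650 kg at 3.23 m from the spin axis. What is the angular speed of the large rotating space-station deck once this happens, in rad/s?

ω_f ≈ 0.255 rad/s

No external torque acts about the spin axis; L_before = L_after.
I_p = ½(21700)(19.7)² = 4.211e+06 kg·m².
Added inertia Σmr² = (1760)(6.24)² + (1440)(3.92)² + (1650)(3.23)² = 1.079e+05 kg·m²; I_f = 4.211e+06 + 1.079e+05 = 4.319e+06 kg·m².
ω_f = I_p ω_i / I_f = (4.211e+06)(0.262) / 4.319e+06 = 0.2555 rad/s.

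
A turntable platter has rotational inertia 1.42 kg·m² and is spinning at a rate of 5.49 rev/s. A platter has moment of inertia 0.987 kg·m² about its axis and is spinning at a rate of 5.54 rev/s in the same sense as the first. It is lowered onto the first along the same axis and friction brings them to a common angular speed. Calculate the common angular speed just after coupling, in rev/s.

|ω_f| ≈ 5.51 rev/s

The coupling torques are internal; angular momentum about the shared axis is conserved.
Taking A's sense as positive: L = (1.420)(5.49) + (0.9870)(5.54) = 13.26 kg·m²·rev/s.
Combined I = 1.420 + 0.9870 = 2.407 kg·m².
ω_f = L / I = 13.26 / 2.407 = 5.511 rev/s.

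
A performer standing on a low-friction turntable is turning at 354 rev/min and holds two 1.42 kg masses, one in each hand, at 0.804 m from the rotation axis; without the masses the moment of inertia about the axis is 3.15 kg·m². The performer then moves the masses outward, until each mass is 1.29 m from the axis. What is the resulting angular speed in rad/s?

With no external torque about the axis, L is conserved: I₁ω₁ = I₂ω₂.
I₁ = 3.15 + 2(1.42)(0.804)² = 4.986 kg·m²; I₂ = 3.15 + 2(1.42)(1.29)² = 7.876 kg·m².
ω₂ = I₁ω₁ / I₂ = (4.986)(354 rpm) / (7.876) = 224.1 rpm = 23.47 rad/s.

ω₂ ≈ 23.5 rad/s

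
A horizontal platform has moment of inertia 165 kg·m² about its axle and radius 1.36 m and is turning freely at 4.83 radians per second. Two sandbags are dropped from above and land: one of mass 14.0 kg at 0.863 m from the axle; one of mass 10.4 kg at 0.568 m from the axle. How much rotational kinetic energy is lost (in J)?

energy lost ≈ 148 J

The added mass arrives with no angular momentum about the axle, and any external torque about the axle is negligible, so the system's angular momentum is conserved.
Added inertia Σmr² = (14.0)(0.863)² + (10.4)(0.568)² = 13.78 kg·m²; I_f = 165.0 + 13.78 = 178.8 kg·m².
ω_f = I_p ω_i / I_f = (165.0)(4.83) / 178.8 = 4.458 rad/s.
KE_i = ½(165.0)(4.830 rad/s)² = 1925 J; KE_f = ½(178.8)(4.458)² = 1776 J.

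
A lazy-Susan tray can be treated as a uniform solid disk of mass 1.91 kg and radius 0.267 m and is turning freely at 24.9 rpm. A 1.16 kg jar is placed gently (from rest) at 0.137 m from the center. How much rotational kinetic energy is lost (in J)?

energy lost ≈ 0.0561 J

No external torque acts about the center; L_before = L_after.
I_p = ½(1.91)(0.267)² = 0.06808 kg·m².
Added inertia Σmr² = (1.16)(0.137)² = 0.02177 kg·m²; I_f = 0.06808 + 0.02177 = 0.08985 kg·m².
ω_f = I_p ω_i / I_f = (0.06808)(24.9) / 0.08985 = 18.87 rpm.
KE_i = ½(0.06808)(2.608 rad/s)² = 0.2314 J; KE_f = ½(0.08985)(1.976)² = 0.1754 J.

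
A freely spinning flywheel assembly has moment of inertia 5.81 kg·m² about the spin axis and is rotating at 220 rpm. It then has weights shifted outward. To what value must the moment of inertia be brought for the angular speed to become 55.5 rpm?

I₂ ≈ 23.0 kg·m²

Angular momentum about the spin axis is conserved since the torque about it is zero.
I₂ = I₁ω₁ / ω₂ = (5.81)(220) / (55.5) = 23.03 kg·m².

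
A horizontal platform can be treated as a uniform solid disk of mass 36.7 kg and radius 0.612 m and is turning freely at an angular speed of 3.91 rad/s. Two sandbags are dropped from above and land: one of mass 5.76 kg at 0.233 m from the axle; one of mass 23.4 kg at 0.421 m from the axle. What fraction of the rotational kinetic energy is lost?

fraction ≈ 0.394

The added mass arrives with no angular momentum about the axle, and any external torque about the axle is negligible, so the system's angular momentum is conserved.
I_p = ½(36.7)(0.612)² = 6.873 kg·m².
Added inertia Σmr² = (5.76)(0.233)² + (23.4)(0.421)² = 4.460 kg·m²; I_f = 6.873 + 4.460 = 11.33 kg·m².
ω_f = I_p ω_i / I_f = (6.873)(3.91) / 11.33 = 2.371 rad/s.
KE_i = ½(6.873)(3.910 rad/s)² = 52.54 J; KE_f = ½(11.33)(2.371)² = 31.86 J.
Fraction lost = 0.3936.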